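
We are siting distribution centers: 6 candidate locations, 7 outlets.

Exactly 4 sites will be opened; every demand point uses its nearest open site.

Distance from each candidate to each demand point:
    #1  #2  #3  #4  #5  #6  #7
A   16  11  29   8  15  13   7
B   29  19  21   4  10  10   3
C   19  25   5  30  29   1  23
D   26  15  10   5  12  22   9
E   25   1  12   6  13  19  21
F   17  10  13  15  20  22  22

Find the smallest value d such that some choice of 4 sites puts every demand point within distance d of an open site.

Open {A, B, C, D}.
  Farthest demand point is #1 at distance 16 (to A); all others are ≤ 16.
With {A, B, C, E} the worst case is 16.
With {A, B, C, F} the worst case is 16.
No size-4 selection achieves below 16.

16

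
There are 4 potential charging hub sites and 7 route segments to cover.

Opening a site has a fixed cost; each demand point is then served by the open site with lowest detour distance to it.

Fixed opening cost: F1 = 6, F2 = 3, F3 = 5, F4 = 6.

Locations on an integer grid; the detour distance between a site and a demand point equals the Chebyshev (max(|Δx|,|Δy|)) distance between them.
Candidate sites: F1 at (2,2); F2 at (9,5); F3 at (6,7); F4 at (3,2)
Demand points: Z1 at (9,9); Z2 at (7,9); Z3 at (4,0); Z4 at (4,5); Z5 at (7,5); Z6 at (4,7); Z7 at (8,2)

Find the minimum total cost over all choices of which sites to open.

27

Open {F2, F3}: assign each demand point to its cheapest open site.
  Z1→F3 3, Z2→F3 2, Z3→F2 5, Z4→F3 2, Z5→F2 2, Z6→F3 2, Z7→F2 3
  detour distance 19, fixed 8 → total 27.
Compare {F3}: detour distance 23 + fixed 5 = 28.
Compare {F1, F3}: detour distance 18 + fixed 11 = 29.
Compare {F3, F4}: detour distance 18 + fixed 11 = 29.
All other subsets cost ≥ 28. Minimum total cost: 27.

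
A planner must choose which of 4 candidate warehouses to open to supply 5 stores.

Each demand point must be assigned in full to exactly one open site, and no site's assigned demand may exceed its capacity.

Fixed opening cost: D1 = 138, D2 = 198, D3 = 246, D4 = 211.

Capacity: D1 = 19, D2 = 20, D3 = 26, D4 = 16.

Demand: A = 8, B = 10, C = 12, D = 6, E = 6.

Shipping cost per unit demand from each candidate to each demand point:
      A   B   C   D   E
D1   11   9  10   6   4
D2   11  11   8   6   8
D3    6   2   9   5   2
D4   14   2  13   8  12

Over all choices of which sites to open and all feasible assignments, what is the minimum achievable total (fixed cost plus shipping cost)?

Open {D1, D3}; cheapest assignment that respects the capacities:
  D1 (cap 19, load 18): C, D — cost 12×10 + 6×6 = 156
  D3 (cap 26, load 24): A, B, E — cost 8×6 + 10×2 + 6×2 = 80
  Shipping 236, fixed 384 → total 620.
  Any other capacity-feasible assignment to {D1, D3} ships for at least 236.
Compare {D2, D3}: its best feasible assignment gives total 656.
Compare {D3, D4}: its best feasible assignment gives total 693.
Every other set of open sites that can feasibly serve all demand totals ≥ 656 even under its best assignment. Minimum: 620.

620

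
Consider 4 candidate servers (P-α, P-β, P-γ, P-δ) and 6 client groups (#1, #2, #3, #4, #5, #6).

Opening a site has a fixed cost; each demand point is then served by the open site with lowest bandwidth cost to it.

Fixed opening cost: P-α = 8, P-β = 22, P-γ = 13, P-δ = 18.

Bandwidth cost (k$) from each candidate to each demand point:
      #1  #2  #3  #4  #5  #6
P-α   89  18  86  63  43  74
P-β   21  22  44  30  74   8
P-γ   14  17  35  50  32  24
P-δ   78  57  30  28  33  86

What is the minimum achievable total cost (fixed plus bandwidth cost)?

Open {P-β, P-γ}: assign each demand point to its cheapest open site.
  #1→P-γ 14, #2→P-γ 17, #3→P-γ 35, #4→P-β 30, #5→P-γ 32, #6→P-β 8
  bandwidth cost 136, fixed 35 → total 171.
Compare {P-γ, P-δ}: bandwidth cost 145 + fixed 31 = 176.
Compare {P-α, P-β, P-γ}: bandwidth cost 136 + fixed 43 = 179.
Compare {P-β, P-δ}: bandwidth cost 142 + fixed 40 = 182.
All other subsets cost ≥ 176. Minimum total cost: 171.

171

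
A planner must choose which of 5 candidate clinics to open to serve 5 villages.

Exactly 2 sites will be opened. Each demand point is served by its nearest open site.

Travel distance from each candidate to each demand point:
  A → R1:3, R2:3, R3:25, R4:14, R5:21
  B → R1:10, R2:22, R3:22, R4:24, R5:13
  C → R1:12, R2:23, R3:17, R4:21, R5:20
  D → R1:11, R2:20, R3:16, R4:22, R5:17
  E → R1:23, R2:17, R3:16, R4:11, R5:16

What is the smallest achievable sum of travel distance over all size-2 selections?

49

Open {A, E}.
  R1→A 3, R2→A 3, R3→E 16, R4→E 11, R5→E 16  ⇒ total 49.
Compare {A, D}: total 53.
Compare {A, B}: total 55.
No size-2 selection does better; minimum is 49.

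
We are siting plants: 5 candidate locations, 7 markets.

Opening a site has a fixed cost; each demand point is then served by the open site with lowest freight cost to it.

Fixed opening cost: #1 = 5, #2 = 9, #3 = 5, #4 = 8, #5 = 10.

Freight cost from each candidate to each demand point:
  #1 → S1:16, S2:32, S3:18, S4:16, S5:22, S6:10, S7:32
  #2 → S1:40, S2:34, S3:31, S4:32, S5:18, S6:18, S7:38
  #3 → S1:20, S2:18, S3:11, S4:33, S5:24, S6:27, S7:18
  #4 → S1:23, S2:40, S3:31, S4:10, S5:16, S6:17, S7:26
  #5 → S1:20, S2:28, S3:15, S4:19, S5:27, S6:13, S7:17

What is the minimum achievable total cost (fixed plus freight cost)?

117

Open {#1, #3, #4}: assign each demand point to its cheapest open site.
  S1→#1 16, S2→#3 18, S3→#3 11, S4→#4 10, S5→#4 16, S6→#1 10, S7→#3 18
  freight cost 99, fixed 18 → total 117.
Compare {#1, #3}: freight cost 111 + fixed 10 = 121.
Compare {#3, #4}: freight cost 110 + fixed 13 = 123.
Compare {#1, #2, #3}: freight cost 107 + fixed 19 = 126.
All other subsets cost ≥ 121. Minimum total cost: 117.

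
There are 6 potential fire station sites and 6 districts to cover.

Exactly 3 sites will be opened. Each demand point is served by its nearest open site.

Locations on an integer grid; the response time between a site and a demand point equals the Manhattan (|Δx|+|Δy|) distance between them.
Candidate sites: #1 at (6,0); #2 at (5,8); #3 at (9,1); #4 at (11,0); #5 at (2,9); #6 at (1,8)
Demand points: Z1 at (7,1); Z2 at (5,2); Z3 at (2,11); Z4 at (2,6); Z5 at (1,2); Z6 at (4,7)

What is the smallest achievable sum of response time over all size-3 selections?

19

Open {#1, #2, #5}.
  Z1→#1 2, Z2→#1 3, Z3→#5 2, Z4→#5 3, Z5→#1 7, Z6→#2 2  ⇒ total 19.
Compare {#1, #2, #6}: total 20.
Compare {#1, #5, #6}: total 20.
No size-3 selection does better; minimum is 19.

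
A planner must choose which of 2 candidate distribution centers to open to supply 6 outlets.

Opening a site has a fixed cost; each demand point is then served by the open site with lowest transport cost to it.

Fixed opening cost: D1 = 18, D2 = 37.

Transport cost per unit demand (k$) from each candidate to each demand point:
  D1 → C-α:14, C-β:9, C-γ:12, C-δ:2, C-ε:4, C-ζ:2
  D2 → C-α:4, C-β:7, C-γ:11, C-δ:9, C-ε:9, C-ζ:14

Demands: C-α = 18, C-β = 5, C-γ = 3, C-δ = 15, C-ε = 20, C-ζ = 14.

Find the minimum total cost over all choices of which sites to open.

Open {D1, D2}: assign each demand point to its cheapest open site.
  C-α→D2 18×4=72, C-β→D2 5×7=35, C-γ→D2 3×11=33, C-δ→D1 15×2=30, C-ε→D1 20×4=80, C-ζ→D1 14×2=28
  transport cost 278, fixed 55 → total 333.
Compare {D1}: transport cost 471 + fixed 18 = 489.
Compare {D2}: transport cost 651 + fixed 37 = 688.

333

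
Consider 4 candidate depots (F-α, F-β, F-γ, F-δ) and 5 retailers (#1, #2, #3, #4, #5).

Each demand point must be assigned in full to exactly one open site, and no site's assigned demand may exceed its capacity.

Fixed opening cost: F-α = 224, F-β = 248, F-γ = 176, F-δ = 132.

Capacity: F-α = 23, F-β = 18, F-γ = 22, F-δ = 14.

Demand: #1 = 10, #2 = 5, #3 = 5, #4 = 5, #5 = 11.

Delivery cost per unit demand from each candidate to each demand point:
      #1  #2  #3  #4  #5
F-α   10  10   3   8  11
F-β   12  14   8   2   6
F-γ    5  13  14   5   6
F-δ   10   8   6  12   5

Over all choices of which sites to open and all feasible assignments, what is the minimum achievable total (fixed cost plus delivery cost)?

Open {F-α, F-γ}; cheapest assignment that respects the capacities:
  F-α (cap 23, load 15): #2, #3, #4 — cost 5×10 + 5×3 + 5×8 = 105
  F-γ (cap 22, load 21): #1, #5 — cost 10×5 + 11×6 = 116
  Shipping 221, fixed 400 → total 621.
  Any other capacity-feasible assignment to {F-α, F-γ} ships for at least 221.
Compare {F-β, F-γ}: its best feasible assignment gives total 660.
Compare {F-α, F-β}: its best feasible assignment gives total 713.
Every other set of open sites that can feasibly serve all demand totals ≥ 660 even under its best assignment. Minimum: 621.

621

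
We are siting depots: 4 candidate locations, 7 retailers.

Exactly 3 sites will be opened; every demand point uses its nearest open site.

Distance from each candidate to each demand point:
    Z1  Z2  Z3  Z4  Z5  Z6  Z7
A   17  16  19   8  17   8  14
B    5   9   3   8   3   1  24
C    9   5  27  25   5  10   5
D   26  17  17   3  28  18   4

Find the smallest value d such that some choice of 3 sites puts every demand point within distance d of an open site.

Open {B, C, D}.
  Farthest demand point is Z1 at distance 5 (to B); all others are ≤ 5.
With {A, B, C} the worst case is 8.
With {A, B, D} the worst case is 9.
No size-3 selection achieves below 5.

5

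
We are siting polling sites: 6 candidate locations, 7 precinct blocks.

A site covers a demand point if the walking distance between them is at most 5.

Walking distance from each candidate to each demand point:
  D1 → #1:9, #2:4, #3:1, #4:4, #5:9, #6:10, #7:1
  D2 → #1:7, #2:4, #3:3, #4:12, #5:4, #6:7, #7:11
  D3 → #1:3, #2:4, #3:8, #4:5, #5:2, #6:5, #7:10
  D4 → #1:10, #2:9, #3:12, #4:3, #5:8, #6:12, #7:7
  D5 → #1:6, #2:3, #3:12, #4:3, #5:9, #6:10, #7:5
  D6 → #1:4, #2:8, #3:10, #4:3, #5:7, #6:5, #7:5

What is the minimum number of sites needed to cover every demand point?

Coverage sets (demand points within 5 of each site):
  D1: {#2, #3, #4, #7}
  D2: {#2, #3, #5}
  D3: {#1, #2, #4, #5, #6}
  D4: {#4}
  D5: {#2, #4, #7}
  D6: {#1, #4, #6, #7}
No single site covers all 7 demand points.
But {D1, D3} covers everything, so the minimum is 2.

2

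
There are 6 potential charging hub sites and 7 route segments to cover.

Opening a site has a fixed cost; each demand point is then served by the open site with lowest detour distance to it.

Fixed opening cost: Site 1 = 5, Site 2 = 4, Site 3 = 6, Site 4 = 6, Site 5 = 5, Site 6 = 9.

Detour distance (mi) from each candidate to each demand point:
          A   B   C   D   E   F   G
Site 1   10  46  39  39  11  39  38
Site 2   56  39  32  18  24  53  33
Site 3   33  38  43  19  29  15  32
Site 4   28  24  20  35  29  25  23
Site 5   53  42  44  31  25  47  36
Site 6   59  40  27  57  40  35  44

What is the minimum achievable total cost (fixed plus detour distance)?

139

Open {Site 1, Site 3, Site 4}: assign each demand point to its cheapest open site.
  A→Site 1 10, B→Site 4 24, C→Site 4 20, D→Site 3 19, E→Site 1 11, F→Site 3 15, G→Site 4 23
  detour distance 122, fixed 17 → total 139.
Compare {Site 1, Site 2, Site 3, Site 4}: detour distance 121 + fixed 21 = 142.
Compare {Site 1, Site 3, Site 4, Site 5}: detour distance 122 + fixed 22 = 144.
Compare {Site 1, Site 2, Site 4}: detour distance 131 + fixed 15 = 146.
All other subsets cost ≥ 142. Minimum total cost: 139.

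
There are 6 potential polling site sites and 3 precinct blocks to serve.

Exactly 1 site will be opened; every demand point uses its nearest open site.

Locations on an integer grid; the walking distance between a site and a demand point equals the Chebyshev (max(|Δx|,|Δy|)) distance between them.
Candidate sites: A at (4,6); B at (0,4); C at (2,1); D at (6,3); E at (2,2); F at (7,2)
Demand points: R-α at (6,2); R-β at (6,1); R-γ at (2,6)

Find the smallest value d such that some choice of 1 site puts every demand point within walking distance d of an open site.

4

Open {D}.
  Farthest demand point is R-γ at walking distance 4 (to D); all others are ≤ 4.
With {E} the worst case is 4.
With {A} the worst case is 5.
No size-1 selection achieves below 4.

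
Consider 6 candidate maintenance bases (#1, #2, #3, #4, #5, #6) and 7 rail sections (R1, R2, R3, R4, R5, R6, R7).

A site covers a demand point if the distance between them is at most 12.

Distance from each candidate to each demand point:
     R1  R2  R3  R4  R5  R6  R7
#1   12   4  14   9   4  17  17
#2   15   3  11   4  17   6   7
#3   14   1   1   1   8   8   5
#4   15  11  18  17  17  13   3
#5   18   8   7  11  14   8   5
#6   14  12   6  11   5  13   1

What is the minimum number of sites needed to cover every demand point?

2

Coverage sets (demand points within 12 of each site):
  #1: {R1, R2, R4, R5}
  #2: {R2, R3, R4, R6, R7}
  #3: {R2, R3, R4, R5, R6, R7}
  #4: {R2, R7}
  #5: {R2, R3, R4, R6, R7}
  #6: {R2, R3, R4, R5, R7}
No single site covers all 7 demand points.
But {#1, #2} covers everything, so the minimum is 2.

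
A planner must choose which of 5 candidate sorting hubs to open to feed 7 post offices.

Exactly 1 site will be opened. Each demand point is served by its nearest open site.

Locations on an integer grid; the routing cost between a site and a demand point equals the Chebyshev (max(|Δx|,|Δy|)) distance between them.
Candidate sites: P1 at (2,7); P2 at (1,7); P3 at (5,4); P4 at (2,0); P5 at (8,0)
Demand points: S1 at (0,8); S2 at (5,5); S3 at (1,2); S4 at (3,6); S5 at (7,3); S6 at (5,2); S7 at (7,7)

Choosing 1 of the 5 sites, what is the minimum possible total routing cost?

19

Open {P3}.
  S1→P3 5, S2→P3 1, S3→P3 4, S4→P3 2, S5→P3 2, S6→P3 2, S7→P3 3  ⇒ total 19.
Compare {P1}: total 26.
Compare {P2}: total 29.
No size-1 selection does better; minimum is 19.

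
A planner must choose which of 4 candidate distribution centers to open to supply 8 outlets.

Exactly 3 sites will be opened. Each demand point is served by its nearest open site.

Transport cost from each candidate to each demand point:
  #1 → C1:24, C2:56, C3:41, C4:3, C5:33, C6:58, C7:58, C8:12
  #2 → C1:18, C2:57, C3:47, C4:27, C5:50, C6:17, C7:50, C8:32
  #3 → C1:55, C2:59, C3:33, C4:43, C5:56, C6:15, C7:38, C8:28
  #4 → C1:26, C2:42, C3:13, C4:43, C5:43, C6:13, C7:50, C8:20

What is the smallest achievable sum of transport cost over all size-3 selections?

178

Open {#1, #3, #4}.
  C1→#1 24, C2→#4 42, C3→#4 13, C4→#1 3, C5→#1 33, C6→#4 13, C7→#3 38, C8→#1 12  ⇒ total 178.
Compare {#1, #2, #4}: total 184.
Compare {#1, #2, #3}: total 208.
No size-3 selection does better; minimum is 178.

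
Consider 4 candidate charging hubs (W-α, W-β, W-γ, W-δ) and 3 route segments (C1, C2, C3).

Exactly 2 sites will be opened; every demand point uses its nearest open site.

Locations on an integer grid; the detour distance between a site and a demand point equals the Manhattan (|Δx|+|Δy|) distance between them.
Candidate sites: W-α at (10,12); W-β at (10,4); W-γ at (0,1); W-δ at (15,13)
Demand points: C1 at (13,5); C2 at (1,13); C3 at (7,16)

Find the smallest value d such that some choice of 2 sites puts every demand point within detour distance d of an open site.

10

Open {W-α, W-β}.
  Farthest demand point is C2 at detour distance 10 (to W-α); all others are ≤ 10.
With {W-α, W-γ} the worst case is 10.
With {W-α, W-δ} the worst case is 10.
No size-2 selection achieves below 10.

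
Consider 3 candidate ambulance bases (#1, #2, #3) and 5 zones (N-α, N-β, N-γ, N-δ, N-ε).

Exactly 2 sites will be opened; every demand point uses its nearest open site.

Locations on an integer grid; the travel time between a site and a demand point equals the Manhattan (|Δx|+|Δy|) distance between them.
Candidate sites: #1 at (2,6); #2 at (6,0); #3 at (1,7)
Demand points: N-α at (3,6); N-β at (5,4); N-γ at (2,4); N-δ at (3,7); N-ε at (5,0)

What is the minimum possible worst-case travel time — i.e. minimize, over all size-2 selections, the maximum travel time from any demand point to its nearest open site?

5

Open {#1, #2}.
  Farthest demand point is N-β at travel time 5 (to #1); all others are ≤ 5.
With {#2, #3} the worst case is 5.
With {#1, #3} the worst case is 9.
No size-2 selection achieves below 5.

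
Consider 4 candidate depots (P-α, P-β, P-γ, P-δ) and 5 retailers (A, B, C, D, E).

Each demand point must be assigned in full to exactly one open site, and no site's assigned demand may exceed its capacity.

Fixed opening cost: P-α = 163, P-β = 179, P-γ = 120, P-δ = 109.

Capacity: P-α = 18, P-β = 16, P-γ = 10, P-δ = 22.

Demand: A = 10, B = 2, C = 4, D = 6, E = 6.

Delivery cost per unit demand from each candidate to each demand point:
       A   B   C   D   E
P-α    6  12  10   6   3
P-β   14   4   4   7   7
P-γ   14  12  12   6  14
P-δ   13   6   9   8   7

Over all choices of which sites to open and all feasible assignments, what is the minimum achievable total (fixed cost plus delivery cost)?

446

Open {P-α, P-δ}; cheapest assignment that respects the capacities:
  P-α (cap 18, load 16): A, E — cost 10×6 + 6×3 = 78
  P-δ (cap 22, load 12): B, C, D — cost 2×6 + 4×9 + 6×8 = 96
  Shipping 174, fixed 272 → total 446.
  Any other capacity-feasible assignment to {P-α, P-δ} ships for at least 174.
Compare {P-α, P-γ}: its best feasible assignment gives total 469.
Compare {P-γ, P-δ}: its best feasible assignment gives total 485.
Every other set of open sites that can feasibly serve all demand totals ≥ 469 even under its best assignment. Minimum: 446.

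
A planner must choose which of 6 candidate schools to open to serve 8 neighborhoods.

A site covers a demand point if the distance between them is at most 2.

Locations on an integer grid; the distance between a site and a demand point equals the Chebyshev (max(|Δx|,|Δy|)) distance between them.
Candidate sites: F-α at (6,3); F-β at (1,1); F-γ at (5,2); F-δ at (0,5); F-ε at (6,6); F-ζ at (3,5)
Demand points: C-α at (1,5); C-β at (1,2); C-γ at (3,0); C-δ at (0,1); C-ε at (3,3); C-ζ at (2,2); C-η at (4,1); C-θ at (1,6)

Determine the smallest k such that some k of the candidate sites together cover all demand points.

Coverage sets (demand points within 2 of each site):
  F-α: {C-η}
  F-β: {C-β, C-γ, C-δ, C-ε, C-ζ}
  F-γ: {C-γ, C-ε, C-η}
  F-δ: {C-α, C-θ}
  F-ε: {}
  F-ζ: {C-α, C-ε, C-θ}
No 2 sites suffice: every size-2 union leaves at least one demand point uncovered.
But {F-α, F-β, F-δ} covers everything, so the minimum is 3.

3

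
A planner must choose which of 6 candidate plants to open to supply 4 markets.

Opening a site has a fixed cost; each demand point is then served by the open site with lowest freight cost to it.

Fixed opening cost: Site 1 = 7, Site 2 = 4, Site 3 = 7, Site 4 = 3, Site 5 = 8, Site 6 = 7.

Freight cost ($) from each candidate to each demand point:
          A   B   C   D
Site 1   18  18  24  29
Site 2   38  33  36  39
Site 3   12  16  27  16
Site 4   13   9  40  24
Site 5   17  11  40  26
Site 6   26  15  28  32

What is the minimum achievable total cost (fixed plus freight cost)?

Open {Site 3, Site 4}: assign each demand point to its cheapest open site.
  A→Site 3 12, B→Site 4 9, C→Site 3 27, D→Site 3 16
  freight cost 64, fixed 10 → total 74.
Compare {Site 3}: freight cost 71 + fixed 7 = 78.
Compare {Site 1, Site 3, Site 4}: freight cost 61 + fixed 17 = 78.
Compare {Site 2, Site 3, Site 4}: freight cost 64 + fixed 14 = 78.
All other subsets cost ≥ 78. Minimum total cost: 74.

74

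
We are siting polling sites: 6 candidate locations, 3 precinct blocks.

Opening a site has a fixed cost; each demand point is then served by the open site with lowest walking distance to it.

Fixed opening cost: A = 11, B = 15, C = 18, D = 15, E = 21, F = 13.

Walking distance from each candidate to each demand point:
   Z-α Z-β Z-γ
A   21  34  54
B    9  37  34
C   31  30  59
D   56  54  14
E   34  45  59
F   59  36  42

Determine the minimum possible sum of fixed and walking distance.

Open {B, D}: assign each demand point to its cheapest open site.
  Z-α→B 9, Z-β→B 37, Z-γ→D 14
  walking distance 60, fixed 30 → total 90.
Compare {B}: walking distance 80 + fixed 15 = 95.
Compare {A, D}: walking distance 69 + fixed 26 = 95.
Compare {A, B, D}: walking distance 57 + fixed 41 = 98.
All other subsets cost ≥ 95. Minimum total cost: 90.

90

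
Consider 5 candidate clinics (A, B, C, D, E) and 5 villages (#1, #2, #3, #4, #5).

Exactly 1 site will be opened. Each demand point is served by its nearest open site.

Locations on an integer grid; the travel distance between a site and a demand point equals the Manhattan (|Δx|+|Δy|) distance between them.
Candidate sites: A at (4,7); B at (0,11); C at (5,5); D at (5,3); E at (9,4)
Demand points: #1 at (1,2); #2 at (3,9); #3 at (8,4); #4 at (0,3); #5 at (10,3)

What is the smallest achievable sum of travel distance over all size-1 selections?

Open {D}.
  #1→D 5, #2→D 8, #3→D 4, #4→D 5, #5→D 5  ⇒ total 27.
Compare {C}: total 31.
Compare {E}: total 34.
No size-1 selection does better; minimum is 27.

27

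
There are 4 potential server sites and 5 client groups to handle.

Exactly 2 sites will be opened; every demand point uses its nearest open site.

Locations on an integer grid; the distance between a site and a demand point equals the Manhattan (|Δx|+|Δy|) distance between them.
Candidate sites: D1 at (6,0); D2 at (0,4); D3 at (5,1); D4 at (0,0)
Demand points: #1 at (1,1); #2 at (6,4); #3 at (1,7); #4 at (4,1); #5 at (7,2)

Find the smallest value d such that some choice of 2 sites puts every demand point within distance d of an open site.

Open {D1, D2}.
  Farthest demand point is #1 at distance 4 (to D2); all others are ≤ 4.
With {D2, D3} the worst case is 4.
With {D1, D4} the worst case is 8.
No size-2 selection achieves below 4.

4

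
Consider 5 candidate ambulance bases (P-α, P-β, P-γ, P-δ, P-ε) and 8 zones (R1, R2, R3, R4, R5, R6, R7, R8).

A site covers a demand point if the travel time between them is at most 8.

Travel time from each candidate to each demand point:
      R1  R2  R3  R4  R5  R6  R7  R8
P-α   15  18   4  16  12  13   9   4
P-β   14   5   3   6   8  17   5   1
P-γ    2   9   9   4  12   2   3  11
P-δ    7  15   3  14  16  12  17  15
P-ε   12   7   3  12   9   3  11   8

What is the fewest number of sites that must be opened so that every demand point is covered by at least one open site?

2

Coverage sets (demand points within 8 of each site):
  P-α: {R3, R8}
  P-β: {R2, R3, R4, R5, R7, R8}
  P-γ: {R1, R4, R6, R7}
  P-δ: {R1, R3}
  P-ε: {R2, R3, R6, R8}
No single site covers all 8 demand points.
But {P-β, P-γ} covers everything, so the minimum is 2.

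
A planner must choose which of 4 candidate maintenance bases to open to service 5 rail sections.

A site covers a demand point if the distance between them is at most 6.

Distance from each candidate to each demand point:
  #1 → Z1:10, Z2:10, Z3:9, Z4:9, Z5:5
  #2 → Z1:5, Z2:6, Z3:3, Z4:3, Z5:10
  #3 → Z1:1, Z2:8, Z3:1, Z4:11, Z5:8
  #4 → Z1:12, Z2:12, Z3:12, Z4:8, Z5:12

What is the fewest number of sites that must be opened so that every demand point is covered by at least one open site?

Coverage sets (demand points within 6 of each site):
  #1: {Z5}
  #2: {Z1, Z2, Z3, Z4}
  #3: {Z1, Z3}
  #4: {}
No single site covers all 5 demand points.
But {#1, #2} covers everything, so the minimum is 2.

2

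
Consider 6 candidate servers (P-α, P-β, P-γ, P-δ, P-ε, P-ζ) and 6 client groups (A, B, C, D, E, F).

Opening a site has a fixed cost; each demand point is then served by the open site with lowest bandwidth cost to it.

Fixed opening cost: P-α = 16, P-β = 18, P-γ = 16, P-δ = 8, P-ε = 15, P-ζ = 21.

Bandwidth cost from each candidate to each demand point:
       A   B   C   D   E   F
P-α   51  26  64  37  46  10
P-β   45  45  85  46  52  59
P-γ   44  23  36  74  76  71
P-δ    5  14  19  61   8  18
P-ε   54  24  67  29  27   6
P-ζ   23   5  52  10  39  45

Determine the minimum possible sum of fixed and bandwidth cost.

Open {P-δ, P-ζ}: assign each demand point to its cheapest open site.
  A→P-δ 5, B→P-ζ 5, C→P-δ 19, D→P-ζ 10, E→P-δ 8, F→P-δ 18
  bandwidth cost 65, fixed 29 → total 94.
Compare {P-δ, P-ε, P-ζ}: bandwidth cost 53 + fixed 44 = 97.
Compare {P-α, P-δ, P-ζ}: bandwidth cost 57 + fixed 45 = 102.
Compare {P-δ, P-ε}: bandwidth cost 81 + fixed 23 = 104.
All other subsets cost ≥ 97. Minimum total cost: 94.

94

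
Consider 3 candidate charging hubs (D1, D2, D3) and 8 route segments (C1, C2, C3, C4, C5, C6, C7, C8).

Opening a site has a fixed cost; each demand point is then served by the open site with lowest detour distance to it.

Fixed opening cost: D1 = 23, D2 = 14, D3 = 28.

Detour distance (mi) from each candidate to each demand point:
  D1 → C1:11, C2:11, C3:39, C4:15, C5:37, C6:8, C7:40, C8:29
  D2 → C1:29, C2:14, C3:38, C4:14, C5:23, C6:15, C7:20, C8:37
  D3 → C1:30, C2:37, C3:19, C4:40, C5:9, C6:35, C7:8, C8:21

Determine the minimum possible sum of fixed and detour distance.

153

Open {D1, D3}: assign each demand point to its cheapest open site.
  C1→D1 11, C2→D1 11, C3→D3 19, C4→D1 15, C5→D3 9, C6→D1 8, C7→D3 8, C8→D3 21
  detour distance 102, fixed 51 → total 153.
Compare {D1, D2, D3}: detour distance 101 + fixed 65 = 166.
Compare {D2, D3}: detour distance 129 + fixed 42 = 171.
Compare {D1, D2}: detour distance 154 + fixed 37 = 191.
All other subsets cost ≥ 166. Minimum total cost: 153.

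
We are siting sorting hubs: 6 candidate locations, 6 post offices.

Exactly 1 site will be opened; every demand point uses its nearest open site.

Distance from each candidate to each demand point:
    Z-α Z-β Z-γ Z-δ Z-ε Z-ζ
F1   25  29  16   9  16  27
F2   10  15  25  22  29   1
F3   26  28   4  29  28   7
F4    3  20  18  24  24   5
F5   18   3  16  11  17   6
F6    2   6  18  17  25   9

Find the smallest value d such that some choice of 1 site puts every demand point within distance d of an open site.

Open {F5}.
  Farthest demand point is Z-α at distance 18 (to F5); all others are ≤ 18.
With {F4} the worst case is 24.
With {F6} the worst case is 25.
No size-1 selection achieves below 18.

18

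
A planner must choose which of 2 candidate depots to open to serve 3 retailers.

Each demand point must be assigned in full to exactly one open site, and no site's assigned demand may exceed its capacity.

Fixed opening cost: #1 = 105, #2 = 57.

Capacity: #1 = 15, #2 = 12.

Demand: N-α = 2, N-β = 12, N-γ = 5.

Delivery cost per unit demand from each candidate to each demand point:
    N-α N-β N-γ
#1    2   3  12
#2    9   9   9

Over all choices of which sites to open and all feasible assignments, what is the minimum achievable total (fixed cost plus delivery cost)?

247

Open {#1, #2}; cheapest assignment that respects the capacities:
  #1 (cap 15, load 14): N-α, N-β — cost 2×2 + 12×3 = 40
  #2 (cap 12, load 5): N-γ — cost 5×9 = 45
  Shipping 85, fixed 162 → total 247.
  Any other capacity-feasible assignment to {#1, #2} ships for at least 85.
Total demand is 19 and no other set of sites has combined capacity ≥ 19, so {#1, #2} is the only feasible choice of open sites. Minimum: 247.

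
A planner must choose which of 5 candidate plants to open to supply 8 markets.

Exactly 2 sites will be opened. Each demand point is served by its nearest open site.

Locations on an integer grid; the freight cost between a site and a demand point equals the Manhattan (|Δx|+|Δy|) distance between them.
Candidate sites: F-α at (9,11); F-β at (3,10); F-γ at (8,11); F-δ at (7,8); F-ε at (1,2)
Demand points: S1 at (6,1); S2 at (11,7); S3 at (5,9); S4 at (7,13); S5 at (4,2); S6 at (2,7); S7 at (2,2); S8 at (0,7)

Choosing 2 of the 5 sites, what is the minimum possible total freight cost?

Open {F-δ, F-ε}.
  S1→F-ε 6, S2→F-δ 5, S3→F-δ 3, S4→F-δ 5, S5→F-ε 3, S6→F-δ 6, S7→F-ε 1, S8→F-ε 6  ⇒ total 35.
Compare {F-γ, F-ε}: total 37.
Compare {F-α, F-ε}: total 38.
No size-2 selection does better; minimum is 35.

35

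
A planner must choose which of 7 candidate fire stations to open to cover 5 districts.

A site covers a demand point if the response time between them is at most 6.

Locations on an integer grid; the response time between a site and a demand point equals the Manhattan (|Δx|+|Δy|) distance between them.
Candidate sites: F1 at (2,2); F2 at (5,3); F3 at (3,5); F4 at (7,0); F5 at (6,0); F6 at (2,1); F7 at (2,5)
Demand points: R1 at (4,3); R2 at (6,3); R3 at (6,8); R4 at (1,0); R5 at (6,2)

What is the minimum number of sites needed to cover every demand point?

Coverage sets (demand points within 6 of each site):
  F1: {R1, R2, R4, R5}
  F2: {R1, R2, R3, R5}
  F3: {R1, R2, R3, R5}
  F4: {R1, R2, R4, R5}
  F5: {R1, R2, R4, R5}
  F6: {R1, R2, R4, R5}
  F7: {R1, R2, R4}
No single site covers all 5 demand points.
But {F1, F2} covers everything, so the minimum is 2.

2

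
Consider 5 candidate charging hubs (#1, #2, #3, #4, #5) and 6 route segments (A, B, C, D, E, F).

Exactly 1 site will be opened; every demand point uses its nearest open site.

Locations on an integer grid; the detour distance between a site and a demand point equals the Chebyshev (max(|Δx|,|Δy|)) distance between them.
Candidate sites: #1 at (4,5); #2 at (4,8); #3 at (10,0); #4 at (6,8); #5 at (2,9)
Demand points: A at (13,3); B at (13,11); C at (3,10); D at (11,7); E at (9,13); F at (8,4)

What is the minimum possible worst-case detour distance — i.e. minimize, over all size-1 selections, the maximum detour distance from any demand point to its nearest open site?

7

Open {#4}.
  Farthest demand point is A at detour distance 7 (to #4); all others are ≤ 7.
With {#1} the worst case is 9.
With {#2} the worst case is 9.
No size-1 selection achieves below 7.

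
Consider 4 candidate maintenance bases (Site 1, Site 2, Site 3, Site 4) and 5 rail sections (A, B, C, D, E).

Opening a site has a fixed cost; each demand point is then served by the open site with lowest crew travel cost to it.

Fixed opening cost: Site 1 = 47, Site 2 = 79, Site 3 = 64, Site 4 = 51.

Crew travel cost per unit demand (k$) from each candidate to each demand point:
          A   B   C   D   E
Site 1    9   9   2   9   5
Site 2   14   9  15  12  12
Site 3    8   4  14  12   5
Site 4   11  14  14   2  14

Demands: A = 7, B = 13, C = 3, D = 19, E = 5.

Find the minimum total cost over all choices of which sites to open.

328

Open {Site 3, Site 4}: assign each demand point to its cheapest open site.
  A→Site 3 7×8=56, B→Site 3 13×4=52, C→Site 3 3×14=42, D→Site 4 19×2=38, E→Site 3 5×5=25
  crew travel cost 213, fixed 115 → total 328.
Compare {Site 1, Site 3, Site 4}: crew travel cost 177 + fixed 162 = 339.
Compare {Site 1, Site 4}: crew travel cost 249 + fixed 98 = 347.
Compare {Site 2, Site 3, Site 4}: crew travel cost 213 + fixed 194 = 407.
All other subsets cost ≥ 339. Minimum total cost: 328.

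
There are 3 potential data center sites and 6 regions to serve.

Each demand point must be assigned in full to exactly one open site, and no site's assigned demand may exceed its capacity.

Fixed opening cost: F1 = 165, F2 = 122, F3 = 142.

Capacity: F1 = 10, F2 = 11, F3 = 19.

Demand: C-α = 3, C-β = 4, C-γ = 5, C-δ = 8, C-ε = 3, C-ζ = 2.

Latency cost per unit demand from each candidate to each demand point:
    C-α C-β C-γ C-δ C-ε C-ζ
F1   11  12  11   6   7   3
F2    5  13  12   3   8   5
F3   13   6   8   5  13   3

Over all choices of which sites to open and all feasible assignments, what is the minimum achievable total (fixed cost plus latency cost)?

412

Open {F2, F3}; cheapest assignment that respects the capacities:
  F2 (cap 11, load 11): C-α, C-δ — cost 3×5 + 8×3 = 39
  F3 (cap 19, load 14): C-β, C-γ, C-ε, C-ζ — cost 4×6 + 5×8 + 3×13 + 2×3 = 109
  Shipping 148, fixed 264 → total 412.
  Any other capacity-feasible assignment to {F2, F3} ships for at least 148.
Compare {F1, F3}: its best feasible assignment gives total 471.
Compare {F1, F2, F3}: its best feasible assignment gives total 559.
Every other set of open sites that can feasibly serve all demand totals ≥ 471 even under its best assignment. Minimum: 412.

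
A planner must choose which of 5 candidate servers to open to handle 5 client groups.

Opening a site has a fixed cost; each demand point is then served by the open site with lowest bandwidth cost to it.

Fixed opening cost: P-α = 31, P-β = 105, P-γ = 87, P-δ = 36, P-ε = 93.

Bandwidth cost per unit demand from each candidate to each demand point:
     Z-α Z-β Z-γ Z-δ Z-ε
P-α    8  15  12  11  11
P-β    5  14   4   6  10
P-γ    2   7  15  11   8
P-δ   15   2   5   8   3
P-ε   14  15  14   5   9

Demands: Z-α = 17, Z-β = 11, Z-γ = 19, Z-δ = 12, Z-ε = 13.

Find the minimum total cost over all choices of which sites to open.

Open {P-γ, P-δ}: assign each demand point to its cheapest open site.
  Z-α→P-γ 17×2=34, Z-β→P-δ 11×2=22, Z-γ→P-δ 19×5=95, Z-δ→P-δ 12×8=96, Z-ε→P-δ 13×3=39
  bandwidth cost 286, fixed 123 → total 409.
Compare {P-β, P-δ}: bandwidth cost 294 + fixed 141 = 435.
Compare {P-α, P-γ, P-δ}: bandwidth cost 286 + fixed 154 = 440.
Compare {P-α, P-δ}: bandwidth cost 388 + fixed 67 = 455.
All other subsets cost ≥ 435. Minimum total cost: 409.

409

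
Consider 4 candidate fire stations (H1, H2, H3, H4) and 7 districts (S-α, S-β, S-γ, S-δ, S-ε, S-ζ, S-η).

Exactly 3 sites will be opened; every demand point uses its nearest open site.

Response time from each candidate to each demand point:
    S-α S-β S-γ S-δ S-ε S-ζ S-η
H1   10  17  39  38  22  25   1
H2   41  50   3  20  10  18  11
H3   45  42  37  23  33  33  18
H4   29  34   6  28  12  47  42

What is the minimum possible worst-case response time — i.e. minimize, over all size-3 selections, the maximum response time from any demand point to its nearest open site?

20

Open {H1, H2, H3}.
  Farthest demand point is S-δ at response time 20 (to H2); all others are ≤ 20.
With {H1, H2, H4} the worst case is 20.
With {H1, H3, H4} the worst case is 25.
No size-3 selection achieves below 20.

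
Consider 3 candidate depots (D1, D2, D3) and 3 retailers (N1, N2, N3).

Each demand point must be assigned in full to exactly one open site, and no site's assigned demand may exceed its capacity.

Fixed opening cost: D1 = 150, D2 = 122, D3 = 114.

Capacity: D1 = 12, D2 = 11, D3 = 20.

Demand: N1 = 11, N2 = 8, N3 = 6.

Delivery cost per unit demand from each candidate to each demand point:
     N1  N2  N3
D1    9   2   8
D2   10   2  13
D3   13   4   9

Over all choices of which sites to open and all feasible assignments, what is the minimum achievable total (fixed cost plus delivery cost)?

432

Open {D2, D3}; cheapest assignment that respects the capacities:
  D2 (cap 11, load 11): N1 — cost 11×10 = 110
  D3 (cap 20, load 14): N2, N3 — cost 8×4 + 6×9 = 86
  Shipping 196, fixed 236 → total 432.
  Any other capacity-feasible assignment to {D2, D3} ships for at least 196.
Compare {D1, D3}: its best feasible assignment gives total 449.
Compare {D1, D2, D3}: its best feasible assignment gives total 555.
Every other set of open sites that can feasibly serve all demand totals ≥ 449 even under its best assignment. Minimum: 432.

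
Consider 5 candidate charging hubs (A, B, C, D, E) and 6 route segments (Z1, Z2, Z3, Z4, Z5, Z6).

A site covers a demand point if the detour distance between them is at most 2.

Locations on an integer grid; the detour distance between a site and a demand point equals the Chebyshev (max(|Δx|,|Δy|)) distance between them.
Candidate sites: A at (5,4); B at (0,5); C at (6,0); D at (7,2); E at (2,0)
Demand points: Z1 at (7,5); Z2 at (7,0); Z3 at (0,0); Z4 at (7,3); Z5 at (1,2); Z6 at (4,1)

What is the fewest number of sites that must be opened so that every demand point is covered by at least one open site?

3

Coverage sets (demand points within 2 of each site):
  A: {Z1, Z4}
  B: {}
  C: {Z2, Z6}
  D: {Z2, Z4}
  E: {Z3, Z5, Z6}
No 2 sites suffice: every size-2 union leaves at least one demand point uncovered.
But {A, C, E} covers everything, so the minimum is 3.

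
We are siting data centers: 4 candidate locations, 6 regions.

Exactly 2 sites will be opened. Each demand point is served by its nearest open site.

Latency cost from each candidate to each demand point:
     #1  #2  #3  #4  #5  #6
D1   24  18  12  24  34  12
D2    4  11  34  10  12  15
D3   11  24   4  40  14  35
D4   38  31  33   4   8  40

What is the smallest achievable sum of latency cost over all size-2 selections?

Open {D2, D3}.
  #1→D2 4, #2→D2 11, #3→D3 4, #4→D2 10, #5→D2 12, #6→D2 15  ⇒ total 56.
Compare {D1, D2}: total 61.
Compare {D2, D4}: total 75.
No size-2 selection does better; minimum is 56.

56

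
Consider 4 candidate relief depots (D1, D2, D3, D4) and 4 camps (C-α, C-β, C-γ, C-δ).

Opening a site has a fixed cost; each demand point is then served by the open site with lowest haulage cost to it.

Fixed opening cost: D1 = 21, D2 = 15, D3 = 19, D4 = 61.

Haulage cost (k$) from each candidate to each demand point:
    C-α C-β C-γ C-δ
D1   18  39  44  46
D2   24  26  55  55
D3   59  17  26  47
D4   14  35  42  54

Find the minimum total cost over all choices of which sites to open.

Open {D1, D3}: assign each demand point to its cheapest open site.
  C-α→D1 18, C-β→D3 17, C-γ→D3 26, C-δ→D1 46
  haulage cost 107, fixed 40 → total 147.
Compare {D2, D3}: haulage cost 114 + fixed 34 = 148.
Compare {D1, D2, D3}: haulage cost 107 + fixed 55 = 162.
Compare {D1}: haulage cost 147 + fixed 21 = 168.
All other subsets cost ≥ 148. Minimum total cost: 147.

147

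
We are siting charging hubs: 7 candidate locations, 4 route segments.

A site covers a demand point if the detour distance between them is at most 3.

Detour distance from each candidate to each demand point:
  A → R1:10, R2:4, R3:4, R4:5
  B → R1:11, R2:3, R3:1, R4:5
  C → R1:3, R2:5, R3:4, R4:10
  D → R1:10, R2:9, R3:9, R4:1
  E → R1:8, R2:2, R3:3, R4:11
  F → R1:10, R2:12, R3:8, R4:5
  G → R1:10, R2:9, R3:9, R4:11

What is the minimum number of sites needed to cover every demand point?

Coverage sets (demand points within 3 of each site):
  A: {}
  B: {R2, R3}
  C: {R1}
  D: {R4}
  E: {R2, R3}
  F: {}
  G: {}
No 2 sites suffice: every size-2 union leaves at least one demand point uncovered.
But {B, C, D} covers everything, so the minimum is 3.

3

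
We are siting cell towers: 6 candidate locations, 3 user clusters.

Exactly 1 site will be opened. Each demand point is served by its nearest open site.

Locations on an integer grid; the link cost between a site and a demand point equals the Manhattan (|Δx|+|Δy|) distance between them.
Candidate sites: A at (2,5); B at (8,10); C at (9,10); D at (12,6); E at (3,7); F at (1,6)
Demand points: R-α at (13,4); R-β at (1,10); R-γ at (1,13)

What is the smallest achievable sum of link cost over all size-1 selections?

Open {F}.
  R-α→F 14, R-β→F 4, R-γ→F 7  ⇒ total 25.
Compare {E}: total 26.
Compare {A}: total 27.
No size-1 selection does better; minimum is 25.

25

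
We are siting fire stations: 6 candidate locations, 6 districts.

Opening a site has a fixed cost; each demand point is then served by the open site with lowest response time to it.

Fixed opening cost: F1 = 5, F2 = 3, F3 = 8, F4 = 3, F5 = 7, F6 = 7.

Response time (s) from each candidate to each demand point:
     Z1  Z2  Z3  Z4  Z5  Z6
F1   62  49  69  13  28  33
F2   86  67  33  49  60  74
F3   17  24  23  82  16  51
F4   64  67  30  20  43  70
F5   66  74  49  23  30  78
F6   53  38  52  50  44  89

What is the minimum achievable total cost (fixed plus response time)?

139

Open {F1, F3}: assign each demand point to its cheapest open site.
  Z1→F3 17, Z2→F3 24, Z3→F3 23, Z4→F1 13, Z5→F3 16, Z6→F1 33
  response time 126, fixed 13 → total 139.
Compare {F1, F2, F3}: response time 126 + fixed 16 = 142.
Compare {F1, F3, F4}: response time 126 + fixed 16 = 142.
Compare {F1, F2, F3, F4}: response time 126 + fixed 19 = 145.
All other subsets cost ≥ 142. Minimum total cost: 139.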